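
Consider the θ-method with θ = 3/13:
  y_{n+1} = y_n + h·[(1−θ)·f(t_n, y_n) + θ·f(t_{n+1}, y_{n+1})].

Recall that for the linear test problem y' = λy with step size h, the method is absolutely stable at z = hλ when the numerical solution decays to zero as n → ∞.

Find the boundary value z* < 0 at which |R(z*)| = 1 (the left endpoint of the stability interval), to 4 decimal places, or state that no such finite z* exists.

Test eqn y'=λy, z=hλ:
  y_{n+1} = y_n + z·[10/13·y_n + 3/13·y_{n+1}] ⇒ (1 − 3/13z)y_{n+1} = (1 + 10/13z)y_n
  ⇒ R(z) = (1 + 10/13z)/(1 − 3/13z).

Find x<0 with |R(x)|<1.
x=-0.35: |R|=0.6762
R=−1: 1+10/13x = −1+3/13x ⇒ -7/13x=2 ⇒ x=2/(-7/13)=-3.7143
Confirm numerically:
  x=-2.322: |R|=0.51187 <1
  x=-2.106: |R|=0.41723 <1
  x=-2.021: |R|=0.37822 <1
  x=-1.946: |R|=0.34292 <1
  x=-3.996: |R|=1.07892 >1
  x=-3.861: |R|=1.04178 >1
Interval (-3.7143, 0).

left endpoint -3.7143.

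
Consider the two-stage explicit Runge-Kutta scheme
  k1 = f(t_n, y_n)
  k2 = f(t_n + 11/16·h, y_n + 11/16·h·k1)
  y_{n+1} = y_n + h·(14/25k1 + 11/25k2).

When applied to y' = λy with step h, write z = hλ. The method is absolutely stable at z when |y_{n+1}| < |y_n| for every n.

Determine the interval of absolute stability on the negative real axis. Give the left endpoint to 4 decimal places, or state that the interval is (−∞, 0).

With y'=λy (z=hλ):
  k1=λy_n ⇒ h·k1=z·y_n;  k2=λ(1+11/16z)y_n ⇒ h·k2=z(1+11/16z)y_n
  y_{n+1}/y_n = 1 + 14/25z + 11/25z(1+11/16z) = 1 + z + 121/400z²
  Hence R(z) = 1 + z + 121/400z².

Boundary: |R(x)|=1, x<0.
x=-1.4: |R|=0.1929
R=1: x+121/400x²=0 ⇒ x=−400/121=-3.3058; min R=1−1/(4·121/400)=0.1736>−1
Confirm numerically:
  x=-3.077: |R|=0.78705 <1
  x=-3.053: |R|=0.76654 <1
  x=-1.329: |R|=0.20529 <1
  x=-3.738: |R|=1.48872 >1
  x=-3.699: |R|=1.43999 >1
  x=-3.664: |R|=1.39703 >1
So |R|<1 on (-3.3058, 0).

z∈(-3.3058,0).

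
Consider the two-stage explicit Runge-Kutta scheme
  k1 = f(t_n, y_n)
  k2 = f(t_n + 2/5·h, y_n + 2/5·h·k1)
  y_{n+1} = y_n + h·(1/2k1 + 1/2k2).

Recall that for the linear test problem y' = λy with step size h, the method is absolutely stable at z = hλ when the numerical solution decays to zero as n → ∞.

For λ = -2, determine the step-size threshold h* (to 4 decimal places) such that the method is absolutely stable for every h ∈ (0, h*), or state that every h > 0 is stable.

On y'=λy, z=hλ:
  k1=λy_n ⇒ h·k1=z·y_n;  k2=λ(1+2/5z)y_n ⇒ h·k2=z(1+2/5z)y_n
  y_{n+1}/y_n = 1 + 1/2z + 1/2z(1+2/5z) = 1 + z + 1/5z²
  so R(z) = 1 + z + 1/5z².

Boundary: |R(x)|=1, x<0.
x=-1.36: |R|=0.0099
R=1: x+1/5x²=0 ⇒ x=−5=-5.0000; min R=1−1/(4·1/5)=-0.2500>−1
Confirm numerically:
  x=-4.777: |R|=0.78695 <1
  x=-4.611: |R|=0.64126 <1
  x=-4.453: |R|=0.51284 <1
  x=-3.578: |R|=0.01758 <1
  x=-5.454: |R|=1.49522 >1
  x=-5.265: |R|=1.27904 >1
Stable set (-5.0000, 0).

(-5.0000,0); λ=-2 ⇒ h* = (5)/2 = 2.5000.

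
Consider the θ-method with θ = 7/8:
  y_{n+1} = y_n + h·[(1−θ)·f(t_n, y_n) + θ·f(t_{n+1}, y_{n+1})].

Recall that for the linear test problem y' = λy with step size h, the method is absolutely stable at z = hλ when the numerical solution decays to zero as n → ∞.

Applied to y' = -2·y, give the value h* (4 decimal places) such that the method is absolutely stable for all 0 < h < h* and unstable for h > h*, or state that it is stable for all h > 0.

On y'=λy, z=hλ:
  y_{n+1} = y_n + z·[1/8·y_n + 7/8·y_{n+1}] ⇒ (1 − 7/8z)y_{n+1} = (1 + 1/8z)y_n
  so R(z) = (1 + 1/8z)/(1 − 7/8z).

Find x<0 with |R(x)|<1.
x=-1.29: |R|=0.3940
x=-2: |R|=0.2727
x=-10: |R|=0.0256
x=-100: |R|=0.1299
θ=7/8≥1/2 ⇒ |1+1/8x|<|1−7/8x| ∀x<0 ⇒ interval (−∞,0).

unbounded; (−∞, 0). Any h>0 works for λ=-2.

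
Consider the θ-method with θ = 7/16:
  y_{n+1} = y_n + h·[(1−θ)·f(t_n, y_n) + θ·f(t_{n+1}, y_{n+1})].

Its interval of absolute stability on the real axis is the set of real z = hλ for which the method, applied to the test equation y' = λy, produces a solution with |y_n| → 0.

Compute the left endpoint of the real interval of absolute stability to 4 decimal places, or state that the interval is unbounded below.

Set f=λy, z=hλ:
  y_{n+1} = y_n + z·[9/16·y_n + 7/16·y_{n+1}] ⇒ (1 − 7/16z)y_{n+1} = (1 + 9/16z)y_n
  so R(z) = (1 + 9/16z)/(1 − 7/16z).

Need |R(x)|<1, x<0.
x=-0.93: |R|=0.3390
R=−1: 1+9/16x = −1+7/16x ⇒ -1/8x=2 ⇒ x=2/(-1/8)=-16.0000
Confirm numerically:
  x=-15.229: |R|=0.98742 <1
  x=-13.179: |R|=0.94788 <1
  x=-9.219: |R|=0.83160 <1
  x=-7.941: |R|=0.77485 <1
  x=-16.469: |R|=1.00714 >1
  x=-16.365: |R|=1.00559 >1
Interval (-16.0000, 0).

z* = -16.0000.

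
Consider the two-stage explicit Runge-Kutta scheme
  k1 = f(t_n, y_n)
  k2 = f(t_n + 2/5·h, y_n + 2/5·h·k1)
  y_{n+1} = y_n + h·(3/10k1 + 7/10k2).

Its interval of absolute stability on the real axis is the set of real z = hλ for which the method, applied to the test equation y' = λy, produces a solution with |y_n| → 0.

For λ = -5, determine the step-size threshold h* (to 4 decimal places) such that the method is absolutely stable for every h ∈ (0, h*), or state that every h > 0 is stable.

With y'=λy (z=hλ):
  k1=λy_n ⇒ h·k1=z·y_n;  k2=λ(1+2/5z)y_n ⇒ h·k2=z(1+2/5z)y_n
  y_{n+1}/y_n = 1 + 3/10z + 7/10z(1+2/5z) = 1 + z + 7/25z²
  ⇒ R(z) = 1 + z + 7/25z².

Boundary: |R(x)|=1, x<0.
x=-1.74: |R|=0.1077
R=1: x+7/25x²=0 ⇒ x=−25/7=-3.5714; min R=1−1/(4·7/25)=0.1071>−1
Confirm numerically:
  x=-3.438: |R|=0.87156 <1
  x=-2.602: |R|=0.29371 <1
  x=-2.412: |R|=0.21697 <1
  x=-3.822: |R|=1.26815 >1
  x=-3.801: |R|=1.24433 >1
Interval (-3.5714, 0).

(-3.5714,0); λ=-5 ⇒ h* = (25/7)/5 = 0.7143.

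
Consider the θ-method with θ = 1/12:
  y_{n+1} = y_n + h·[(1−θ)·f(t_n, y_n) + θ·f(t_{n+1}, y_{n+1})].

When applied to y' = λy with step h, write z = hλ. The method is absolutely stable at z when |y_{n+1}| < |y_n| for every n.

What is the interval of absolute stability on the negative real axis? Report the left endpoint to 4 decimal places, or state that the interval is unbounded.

On y'=λy, z=hλ:
  y_{n+1} = y_n + z·[11/12·y_n + 1/12·y_{n+1}] ⇒ (1 − 1/12z)y_{n+1} = (1 + 11/12z)y_n
  so R(z) = (1 + 11/12z)/(1 − 1/12z).

Need |R(x)|<1, x<0.
x=-1.19: |R|=0.0826
R=−1: 1+11/12x = −1+1/12x ⇒ -5/6x=2 ⇒ x=2/(-5/6)=-2.4000
Confirm numerically:
  x=-1.821: |R|=0.58107 <1
  x=-1.343: |R|=0.20782 <1
  x=-0.979: |R|=0.09485 <1
  x=-2.724: |R|=1.22005 >1
  x=-2.676: |R|=1.18806 >1
Stable set (-2.4000, 0).

(-2.4000, 0).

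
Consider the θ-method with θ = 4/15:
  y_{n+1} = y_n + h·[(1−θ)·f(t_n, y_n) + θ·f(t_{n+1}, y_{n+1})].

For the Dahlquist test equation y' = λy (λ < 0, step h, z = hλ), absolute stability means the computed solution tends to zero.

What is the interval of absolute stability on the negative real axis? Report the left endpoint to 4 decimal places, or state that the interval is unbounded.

(-4.2857, 0).

Test eqn y'=λy, z=hλ:
  y_{n+1} = y_n + z·[11/15·y_n + 4/15·y_{n+1}] ⇒ (1 − 4/15z)y_{n+1} = (1 + 11/15z)y_n
  R(z) = (1 + 11/15z)/(1 − 4/15z).

Need |R(x)|<1, x<0.
x=-0.64: |R|=0.4533
R=−1: 1+11/15x = −1+4/15x ⇒ -7/15x=2 ⇒ x=2/(-7/15)=-4.2857
Confirm numerically:
  x=-4.130: |R|=0.96542 <1
  x=-2.700: |R|=0.56977 <1
  x=-2.456: |R|=0.48405 <1
  x=-2.189: |R|=0.38218 <1
  x=-4.585: |R|=1.06284 >1
  x=-4.538: |R|=1.05327 >1
  x=-4.350: |R|=1.01389 >1
So |R|<1 on (-4.2857, 0).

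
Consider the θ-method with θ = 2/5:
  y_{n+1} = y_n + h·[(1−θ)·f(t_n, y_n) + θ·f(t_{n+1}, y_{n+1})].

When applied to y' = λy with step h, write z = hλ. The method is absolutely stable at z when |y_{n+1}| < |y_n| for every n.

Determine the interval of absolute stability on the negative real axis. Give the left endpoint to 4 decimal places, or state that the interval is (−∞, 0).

(-10.0000, 0).

With y'=λy (z=hλ):
  y_{n+1} = y_n + z·[3/5·y_n + 2/5·y_{n+1}] ⇒ (1 − 2/5z)y_{n+1} = (1 + 3/5z)y_n
  R(z) = (1 + 3/5z)/(1 − 2/5z).

Boundary: |R(x)|=1, x<0.
x=-0.58: |R|=0.5292
R=−1: 1+3/5x = −1+2/5x ⇒ -1/5x=2 ⇒ x=2/(-1/5)=-10.0000
Confirm numerically:
  x=-7.572: |R|=0.87947 <1
  x=-5.857: |R|=0.75212 <1
  x=-5.785: |R|=0.74562 <1
  x=-5.475: |R|=0.71630 <1
  x=-10.427: |R|=1.01652 >1
  x=-10.303: |R|=1.01183 >1
  x=-10.026: |R|=1.00104 >1
Interval (-10.0000, 0).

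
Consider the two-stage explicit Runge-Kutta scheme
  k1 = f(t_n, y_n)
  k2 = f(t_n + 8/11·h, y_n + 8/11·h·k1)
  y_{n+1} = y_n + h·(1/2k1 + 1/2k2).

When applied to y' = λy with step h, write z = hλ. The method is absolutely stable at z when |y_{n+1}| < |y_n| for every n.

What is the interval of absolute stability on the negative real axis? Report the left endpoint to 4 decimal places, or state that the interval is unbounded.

On y'=λy, z=hλ:
  k1=λy_n ⇒ h·k1=z·y_n;  k2=λ(1+8/11z)y_n ⇒ h·k2=z(1+8/11z)y_n
  y_{n+1}/y_n = 1 + 1/2z + 1/2z(1+8/11z) = 1 + z + 4/11z²
  ⇒ R(z) = 1 + z + 4/11z².

Boundary: |R(x)|=1, x<0.
x=-0.61: |R|=0.5253
R=1: x+4/11x²=0 ⇒ x=−11/4=-2.7500; min R=1−1/(4·4/11)=0.3125>−1
Confirm numerically:
  x=-1.833: |R|=0.38878 <1
  x=-1.802: |R|=0.37880 <1
  x=-1.665: |R|=0.34308 <1
  x=-2.837: |R|=1.08975 >1
  x=-2.813: |R|=1.06444 >1
Stable set (-2.7500, 0).

(-2.7500, 0).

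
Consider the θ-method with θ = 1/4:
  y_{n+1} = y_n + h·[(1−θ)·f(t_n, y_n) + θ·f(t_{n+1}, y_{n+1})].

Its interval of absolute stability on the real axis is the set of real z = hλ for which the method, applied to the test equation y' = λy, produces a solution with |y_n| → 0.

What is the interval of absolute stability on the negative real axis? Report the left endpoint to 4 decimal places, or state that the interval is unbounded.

Test eqn y'=λy, z=hλ:
  y_{n+1} = y_n + z·[3/4·y_n + 1/4·y_{n+1}] ⇒ (1 − 1/4z)y_{n+1} = (1 + 3/4z)y_n
  R(z) = (1 + 3/4z)/(1 − 1/4z).

Solve |R(x)|<1 on ℝ⁻.
x=-1.56: |R|=0.1223
R=−1: 1+3/4x = −1+1/4x ⇒ -1/2x=2 ⇒ x=2/(-1/2)=-4.0000
Confirm numerically:
  x=-3.160: |R|=0.76536 <1
  x=-3.041: |R|=0.72760 <1
  x=-3.032: |R|=0.72469 <1
  x=-4.461: |R|=1.10897 >1
  x=-4.314: |R|=1.07554 >1
So |R|<1 on (-4.0000, 0).

z∈(-4.0000,0).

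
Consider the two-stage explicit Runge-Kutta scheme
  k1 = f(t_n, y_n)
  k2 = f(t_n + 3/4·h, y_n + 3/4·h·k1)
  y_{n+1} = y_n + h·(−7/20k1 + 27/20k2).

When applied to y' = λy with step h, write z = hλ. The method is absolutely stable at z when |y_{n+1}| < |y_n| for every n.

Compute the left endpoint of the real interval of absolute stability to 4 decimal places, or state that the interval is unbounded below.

Test eqn y'=λy, z=hλ:
  k1=λy_n ⇒ h·k1=z·y_n;  k2=λ(1+3/4z)y_n ⇒ h·k2=z(1+3/4z)y_n
  y_{n+1}/y_n = 1 − 7/20z + 27/20z(1+3/4z) = 1 + z + 81/80z²
  Hence R(z) = 1 + z + 81/80z².

Boundary: |R(x)|=1, x<0.
x=-0.34: |R|=0.7770
R=1: x+81/80x²=0 ⇒ x=−80/81=-0.9877; min R=1−1/(4·81/80)=0.7531>−1
Confirm numerically:
  x=-0.912: |R|=0.93014 <1
  x=-0.751: |R|=0.82005 <1
  x=-0.586: |R|=0.76169 <1
  x=-0.545: |R|=0.75574 <1
  x=-1.326: |R|=1.45425 >1
  x=-1.091: |R|=1.11416 >1
Stable set (-0.9877, 0).

z* = -0.9877.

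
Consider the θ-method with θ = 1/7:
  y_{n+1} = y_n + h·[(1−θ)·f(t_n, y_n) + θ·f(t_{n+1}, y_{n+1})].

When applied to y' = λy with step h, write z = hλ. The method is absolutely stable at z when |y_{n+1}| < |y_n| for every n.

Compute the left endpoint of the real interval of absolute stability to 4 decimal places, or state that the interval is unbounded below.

With y'=λy (z=hλ):
  y_{n+1} = y_n + z·[6/7·y_n + 1/7·y_{n+1}] ⇒ (1 − 1/7z)y_{n+1} = (1 + 6/7z)y_n
  Hence R(z) = (1 + 6/7z)/(1 − 1/7z).

Need |R(x)|<1, x<0.
x=-0.67: |R|=0.3885
R=−1: 1+6/7x = −1+1/7x ⇒ -5/7x=2 ⇒ x=2/(-5/7)=-2.8000
Confirm numerically:
  x=-2.109: |R|=0.62070 <1
  x=-1.327: |R|=0.11553 <1
  x=-1.316: |R|=0.10774 <1
  x=-3.347: |R|=1.26433 >1
  x=-2.923: |R|=1.06198 >1
  x=-2.909: |R|=1.05500 >1
Stable set (-2.8000, 0).

left endpoint -2.8000.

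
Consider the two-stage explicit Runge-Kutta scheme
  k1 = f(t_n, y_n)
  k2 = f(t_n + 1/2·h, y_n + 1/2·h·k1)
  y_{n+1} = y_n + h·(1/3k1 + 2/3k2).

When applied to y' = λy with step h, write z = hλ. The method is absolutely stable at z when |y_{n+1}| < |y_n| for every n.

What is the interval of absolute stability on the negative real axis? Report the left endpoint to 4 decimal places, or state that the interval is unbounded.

With y'=λy (z=hλ):
  k1=λy_n ⇒ h·k1=z·y_n;  k2=λ(1+1/2z)y_n ⇒ h·k2=z(1+1/2z)y_n
  y_{n+1}/y_n = 1 + 1/3z + 2/3z(1+1/2z) = 1 + z + 1/3z²
  R(z) = 1 + z + 1/3z².

Solve |R(x)|<1 on ℝ⁻.
x=-0.86: |R|=0.3865
R=1: x+1/3x²=0 ⇒ x=−3=-3.0000; min R=1−1/(4·1/3)=0.2500>−1
Confirm numerically:
  x=-2.695: |R|=0.72601 <1
  x=-2.649: |R|=0.69007 <1
  x=-1.738: |R|=0.26888 <1
  x=-1.490: |R|=0.25003 <1
  x=-3.315: |R|=1.34807 >1
  x=-3.187: |R|=1.19866 >1
  x=-3.165: |R|=1.17407 >1
Interval (-3.0000, 0).

z∈(-3.0000,0).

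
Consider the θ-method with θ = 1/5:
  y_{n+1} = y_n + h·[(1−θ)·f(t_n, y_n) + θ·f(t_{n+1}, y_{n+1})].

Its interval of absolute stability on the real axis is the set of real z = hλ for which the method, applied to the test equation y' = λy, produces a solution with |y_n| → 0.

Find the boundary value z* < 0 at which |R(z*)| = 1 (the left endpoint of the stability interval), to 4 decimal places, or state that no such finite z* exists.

On y'=λy, z=hλ:
  y_{n+1} = y_n + z·[4/5·y_n + 1/5·y_{n+1}] ⇒ (1 − 1/5z)y_{n+1} = (1 + 4/5z)y_n
  ⇒ R(z) = (1 + 4/5z)/(1 − 1/5z).

Need |R(x)|<1, x<0.
x=-1.58: |R|=0.2006
R=−1: 1+4/5x = −1+1/5x ⇒ -3/5x=2 ⇒ x=2/(-3/5)=-3.3333
Confirm numerically:
  x=-2.988: |R|=0.87031 <1
  x=-2.788: |R|=0.78993 <1
  x=-2.210: |R|=0.53259 <1
  x=-3.458: |R|=1.04422 >1
  x=-3.457: |R|=1.04387 >1
  x=-3.408: |R|=1.02664 >1
So |R|<1 on (-3.3333, 0).

z* = -3.3333.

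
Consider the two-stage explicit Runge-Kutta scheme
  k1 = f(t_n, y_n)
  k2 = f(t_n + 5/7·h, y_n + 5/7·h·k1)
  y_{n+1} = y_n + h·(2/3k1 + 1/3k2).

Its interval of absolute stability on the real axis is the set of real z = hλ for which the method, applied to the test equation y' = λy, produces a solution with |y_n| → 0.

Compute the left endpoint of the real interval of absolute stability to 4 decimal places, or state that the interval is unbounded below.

With y'=λy (z=hλ):
  k1=λy_n ⇒ h·k1=z·y_n;  k2=λ(1+5/7z)y_n ⇒ h·k2=z(1+5/7z)y_n
  y_{n+1}/y_n = 1 + 2/3z + 1/3z(1+5/7z) = 1 + z + 5/21z²
  Hence R(z) = 1 + z + 5/21z².

Need |R(x)|<1, x<0.
x=-0.9: |R|=0.2929
R=1: x+5/21x²=0 ⇒ x=−21/5=-4.2000; min R=1−1/(4·5/21)=-0.0500>−1
Confirm numerically:
  x=-3.555: |R|=0.45405 <1
  x=-3.165: |R|=0.22005 <1
  x=-2.799: |R|=0.06633 <1
  x=-1.885: |R|=0.03899 <1
  x=-4.777: |R|=1.65627 >1
  x=-4.459: |R|=1.27497 >1
  x=-4.348: |R|=1.15322 >1
So |R|<1 on (-4.2000, 0).

z* = -4.2000.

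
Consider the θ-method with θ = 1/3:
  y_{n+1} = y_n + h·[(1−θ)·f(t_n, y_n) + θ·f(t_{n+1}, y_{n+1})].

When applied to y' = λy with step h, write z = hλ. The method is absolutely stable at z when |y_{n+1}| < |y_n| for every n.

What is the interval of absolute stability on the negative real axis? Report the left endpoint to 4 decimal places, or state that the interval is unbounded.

On y'=λy, z=hλ:
  y_{n+1} = y_n + z·[2/3·y_n + 1/3·y_{n+1}] ⇒ (1 − 1/3z)y_{n+1} = (1 + 2/3z)y_n
  Hence R(z) = (1 + 2/3z)/(1 − 1/3z).

Need |R(x)|<1, x<0.
x=-0.92: |R|=0.2959
R=−1: 1+2/3x = −1+1/3x ⇒ -1/3x=2 ⇒ x=2/(-1/3)=-6.0000
Confirm numerically:
  x=-5.652: |R|=0.95978 <1
  x=-4.910: |R|=0.86220 <1
  x=-3.236: |R|=0.55677 <1
  x=-3.207: |R|=0.55002 <1
  x=-6.555: |R|=1.05808 >1
  x=-6.323: |R|=1.03465 >1
So |R|<1 on (-6.0000, 0).

z∈(-6.0000,0).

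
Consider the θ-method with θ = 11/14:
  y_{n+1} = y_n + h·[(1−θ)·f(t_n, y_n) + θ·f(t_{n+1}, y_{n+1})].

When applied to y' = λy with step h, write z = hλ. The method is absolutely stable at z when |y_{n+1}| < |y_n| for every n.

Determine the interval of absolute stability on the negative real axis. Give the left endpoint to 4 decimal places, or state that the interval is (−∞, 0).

Set f=λy, z=hλ:
  y_{n+1} = y_n + z·[3/14·y_n + 11/14·y_{n+1}] ⇒ (1 − 11/14z)y_{n+1} = (1 + 3/14z)y_n
  R(z) = (1 + 3/14z)/(1 − 11/14z).

Need |R(x)|<1, x<0.
x=-1.78: |R|=0.2579
x=-2: |R|=0.2222
x=-10: |R|=0.1290
x=-100: |R|=0.2567
θ=11/14≥1/2 ⇒ |1+3/14x|<|1−11/14x| ∀x<0 ⇒ stable on all of ℝ⁻.

unbounded; (−∞, 0).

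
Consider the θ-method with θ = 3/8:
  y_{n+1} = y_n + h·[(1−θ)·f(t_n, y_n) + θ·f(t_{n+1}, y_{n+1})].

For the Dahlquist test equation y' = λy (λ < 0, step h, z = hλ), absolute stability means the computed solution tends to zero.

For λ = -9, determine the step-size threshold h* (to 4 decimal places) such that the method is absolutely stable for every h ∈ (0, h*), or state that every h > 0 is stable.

(-8.0000,0); λ=-9 ⇒ h* = (8)/9 = 0.8889.

On y'=λy, z=hλ:
  y_{n+1} = y_n + z·[5/8·y_n + 3/8·y_{n+1}] ⇒ (1 − 3/8z)y_{n+1} = (1 + 5/8z)y_n
  Hence R(z) = (1 + 5/8z)/(1 − 3/8z).

Need |R(x)|<1, x<0.
x=-0.5: |R|=0.5789
R=−1: 1+5/8x = −1+3/8x ⇒ -1/4x=2 ⇒ x=2/(-1/4)=-8.0000
Confirm numerically:
  x=-6.716: |R|=0.90877 <1
  x=-4.721: |R|=0.70410 <1
  x=-4.401: |R|=0.66052 <1
  x=-8.392: |R|=1.02363 >1
  x=-8.109: |R|=1.00674 >1
So |R|<1 on (-8.0000, 0).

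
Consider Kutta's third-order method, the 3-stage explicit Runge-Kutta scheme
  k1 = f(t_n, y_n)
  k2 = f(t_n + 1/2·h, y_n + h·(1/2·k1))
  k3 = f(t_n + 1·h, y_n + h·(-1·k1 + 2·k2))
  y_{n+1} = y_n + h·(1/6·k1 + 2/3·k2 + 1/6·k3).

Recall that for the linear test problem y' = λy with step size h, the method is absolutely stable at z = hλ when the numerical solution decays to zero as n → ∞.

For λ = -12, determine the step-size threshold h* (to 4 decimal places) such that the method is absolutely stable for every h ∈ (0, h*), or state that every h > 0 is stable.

(-2.5127,0); λ=-12 ⇒ h* = 0.2094.

Set f=λy, z=hλ:
  order 3, 3-stage ⇒ R(z)=1+z+z^2/2+z^3/6
  (e.g. R(-1.45)=0.09315, |R|=0.09315)

Need |R(x)|<1, x<0.
x=-1.45: |R|=0.0931
|R(-2.52)|=1.0120 |R(-1.8)|=0.1520 |R(-0.55)|=0.5735
Bisect:
  x_lo=-2.9762 |R|=1.9410  x_hi=-0.3118 |R|=0.7317
  mid=-1.64400 |R|=0.03318 →hi
  mid=-2.31009 |R|=0.69646 →hi
  mid=-2.64313 |R|=1.22761 →lo
  mid=-2.47661 |R|=0.94156 →hi
  mid=-2.55987 |R|=1.07918 →lo
  mid=-2.51824 |R|=1.00905 →lo
  mid=-2.49742 |R|=0.97498 →hi
  mid=-2.50783 |R|=0.99194 →hi
  mid=-2.51303 |R|=1.00048 →lo
  mid=-2.51043 |R|=0.99620 →hi
  ...
  [-2.51287,-2.51271] ⇒ x*=-2.5127
Interval (-2.5127, 0).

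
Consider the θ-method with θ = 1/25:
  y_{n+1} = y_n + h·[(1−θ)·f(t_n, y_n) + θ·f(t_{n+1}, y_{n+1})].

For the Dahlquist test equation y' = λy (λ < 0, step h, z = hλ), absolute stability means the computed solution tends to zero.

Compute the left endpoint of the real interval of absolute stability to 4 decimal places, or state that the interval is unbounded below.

Test eqn y'=λy, z=hλ:
  y_{n+1} = y_n + z·[24/25·y_n + 1/25·y_{n+1}] ⇒ (1 − 1/25z)y_{n+1} = (1 + 24/25z)y_n
  R(z) = (1 + 24/25z)/(1 − 1/25z).

Solve |R(x)|<1 on ℝ⁻.
x=-0.76: |R|=0.2624
R=−1: 1+24/25x = −1+1/25x ⇒ -23/25x=2 ⇒ x=2/(-23/25)=-2.1739
Confirm numerically:
  x=-2.071: |R|=0.91256 <1
  x=-1.537: |R|=0.44798 <1
  x=-1.300: |R|=0.23574 <1
  x=-2.524: |R|=1.29254 >1
  x=-2.391: |R|=1.18229 >1
  x=-2.274: |R|=1.08440 >1
So |R|<1 on (-2.1739, 0).

z* = -2.1739.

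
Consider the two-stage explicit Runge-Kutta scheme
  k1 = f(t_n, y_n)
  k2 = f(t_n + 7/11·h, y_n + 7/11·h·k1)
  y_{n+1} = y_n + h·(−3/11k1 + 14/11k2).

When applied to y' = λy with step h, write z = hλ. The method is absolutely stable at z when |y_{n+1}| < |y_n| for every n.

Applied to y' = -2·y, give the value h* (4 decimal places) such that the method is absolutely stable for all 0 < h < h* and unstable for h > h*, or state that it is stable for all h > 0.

(-1.2347,0); λ=-2 ⇒ h* = (121/98)/2 = 0.6173.

With y'=λy (z=hλ):
  k1=λy_n ⇒ h·k1=z·y_n;  k2=λ(1+7/11z)y_n ⇒ h·k2=z(1+7/11z)y_n
  y_{n+1}/y_n = 1 − 3/11z + 14/11z(1+7/11z) = 1 + z + 98/121z²
  Hence R(z) = 1 + z + 98/121z².

Boundary: |R(x)|=1, x<0.
x=-0.42: |R|=0.7229
R=1: x+98/121x²=0 ⇒ x=−121/98=-1.2347; min R=1−1/(4·98/121)=0.6913>−1
Confirm numerically:
  x=-0.770: |R|=0.71020 <1
  x=-0.623: |R|=0.69135 <1
  x=-0.504: |R|=0.70173 <1
  x=-1.816: |R|=1.85499 >1
  x=-1.736: |R|=1.70484 >1
  x=-1.684: |R|=1.61281 >1
Stable set (-1.2347, 0).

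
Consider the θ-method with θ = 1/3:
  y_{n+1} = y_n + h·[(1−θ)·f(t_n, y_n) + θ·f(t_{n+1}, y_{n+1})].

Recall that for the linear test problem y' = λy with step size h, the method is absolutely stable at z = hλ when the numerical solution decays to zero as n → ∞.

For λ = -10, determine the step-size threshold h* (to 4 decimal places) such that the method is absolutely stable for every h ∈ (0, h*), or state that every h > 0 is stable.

(-6.0000,0); λ=-10 ⇒ h* = (6)/10 = 0.6000.

On y'=λy, z=hλ:
  y_{n+1} = y_n + z·[2/3·y_n + 1/3·y_{n+1}] ⇒ (1 − 1/3z)y_{n+1} = (1 + 2/3z)y_n
  ⇒ R(z) = (1 + 2/3z)/(1 − 1/3z).

Solve |R(x)|<1 on ℝ⁻.
x=-1.58: |R|=0.0349
R=−1: 1+2/3x = −1+1/3x ⇒ -1/3x=2 ⇒ x=2/(-1/3)=-6.0000
Confirm numerically:
  x=-3.980: |R|=0.71060 <1
  x=-3.599: |R|=0.63616 <1
  x=-3.294: |R|=0.57007 <1
  x=-2.795: |R|=0.44694 <1
  x=-6.175: |R|=1.01907 >1
  x=-6.141: |R|=1.01543 >1
Interval (-6.0000, 0).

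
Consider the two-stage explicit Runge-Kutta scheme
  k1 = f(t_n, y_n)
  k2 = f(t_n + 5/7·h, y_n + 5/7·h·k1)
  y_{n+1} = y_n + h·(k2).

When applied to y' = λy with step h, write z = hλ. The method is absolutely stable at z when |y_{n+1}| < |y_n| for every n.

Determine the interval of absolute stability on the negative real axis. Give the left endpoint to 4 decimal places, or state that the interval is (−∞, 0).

Set f=λy, z=hλ:
  k1=λy_n ⇒ h·k1=z·y_n;  k2=λ(1+5/7z)y_n ⇒ h·k2=z(1+5/7z)y_n
  y_{n+1}/y_n = 1 + z(1+5/7z) = 1 + z + 5/7z²
  Hence R(z) = 1 + z + 5/7z².

Need |R(x)|<1, x<0.
x=-0.69: |R|=0.6501
R=1: x+5/7x²=0 ⇒ x=−7/5=-1.4000; min R=1−1/(4·5/7)=0.6500>−1
Confirm numerically:
  x=-1.322: |R|=0.92635 <1
  x=-1.261: |R|=0.87480 <1
  x=-0.977: |R|=0.70481 <1
  x=-0.795: |R|=0.65645 <1
  x=-1.829: |R|=1.56046 >1
  x=-1.646: |R|=1.28923 >1
  x=-1.560: |R|=1.17829 >1
Interval (-1.4000, 0).

(-1.4000, 0).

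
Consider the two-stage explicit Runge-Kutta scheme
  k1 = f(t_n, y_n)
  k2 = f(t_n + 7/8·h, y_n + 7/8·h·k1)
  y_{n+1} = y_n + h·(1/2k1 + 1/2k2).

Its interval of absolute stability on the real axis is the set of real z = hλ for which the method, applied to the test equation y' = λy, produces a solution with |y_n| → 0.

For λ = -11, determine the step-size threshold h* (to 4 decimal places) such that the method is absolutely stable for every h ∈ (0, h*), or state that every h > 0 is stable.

Test eqn y'=λy, z=hλ:
  k1=λy_n ⇒ h·k1=z·y_n;  k2=λ(1+7/8z)y_n ⇒ h·k2=z(1+7/8z)y_n
  y_{n+1}/y_n = 1 + 1/2z + 1/2z(1+7/8z) = 1 + z + 7/16z²
  Hence R(z) = 1 + z + 7/16z².

Boundary: |R(x)|=1, x<0.
x=-0.41: |R|=0.6635
R=1: x+7/16x²=0 ⇒ x=−16/7=-2.2857; min R=1−1/(4·7/16)=0.4286>−1
Confirm numerically:
  x=-2.134: |R|=0.85836 <1
  x=-1.352: |R|=0.44771 <1
  x=-1.182: |R|=0.42924 <1
  x=-2.639: |R|=1.40789 >1
  x=-2.516: |R|=1.25349 >1
  x=-2.380: |R|=1.09817 >1
Interval (-2.2857, 0).

(-2.2857,0); λ=-11 ⇒ h* = (16/7)/11 = 0.2078.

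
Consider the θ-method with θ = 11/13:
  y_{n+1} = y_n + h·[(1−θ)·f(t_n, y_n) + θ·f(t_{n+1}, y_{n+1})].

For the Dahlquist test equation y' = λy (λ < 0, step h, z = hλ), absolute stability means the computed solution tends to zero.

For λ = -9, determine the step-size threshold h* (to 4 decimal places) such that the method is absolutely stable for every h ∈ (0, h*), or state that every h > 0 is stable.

Set f=λy, z=hλ:
  y_{n+1} = y_n + z·[2/13·y_n + 11/13·y_{n+1}] ⇒ (1 − 11/13z)y_{n+1} = (1 + 2/13z)y_n
  ⇒ R(z) = (1 + 2/13z)/(1 − 11/13z).

Boundary: |R(x)|=1, x<0.
x=-0.31: |R|=0.7544
x=-2: |R|=0.2571
x=-10: |R|=0.0569
x=-100: |R|=0.1680
θ=11/13≥1/2 ⇒ |1+2/13x|<|1−11/13x| ∀x<0 ⇒ unbounded interval.

(−∞, 0) — no finite endpoint. Any h>0 works for λ=-9.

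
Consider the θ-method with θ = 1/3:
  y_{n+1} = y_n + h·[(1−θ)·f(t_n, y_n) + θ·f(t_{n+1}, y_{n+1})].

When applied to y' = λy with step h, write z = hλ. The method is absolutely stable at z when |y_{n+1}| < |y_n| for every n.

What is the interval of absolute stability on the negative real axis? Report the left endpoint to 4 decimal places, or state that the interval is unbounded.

Set f=λy, z=hλ:
  y_{n+1} = y_n + z·[2/3·y_n + 1/3·y_{n+1}] ⇒ (1 − 1/3z)y_{n+1} = (1 + 2/3z)y_n
  ⇒ R(z) = (1 + 2/3z)/(1 − 1/3z).

Solve |R(x)|<1 on ℝ⁻.
x=-0.41: |R|=0.6393
R=−1: 1+2/3x = −1+1/3x ⇒ -1/3x=2 ⇒ x=2/(-1/3)=-6.0000
Confirm numerically:
  x=-5.362: |R|=0.92370 <1
  x=-4.766: |R|=0.84110 <1
  x=-2.935: |R|=0.48357 <1
  x=-6.541: |R|=1.05670 >1
  x=-6.470: |R|=1.04963 >1
Stable set (-6.0000, 0).

(-6.0000, 0).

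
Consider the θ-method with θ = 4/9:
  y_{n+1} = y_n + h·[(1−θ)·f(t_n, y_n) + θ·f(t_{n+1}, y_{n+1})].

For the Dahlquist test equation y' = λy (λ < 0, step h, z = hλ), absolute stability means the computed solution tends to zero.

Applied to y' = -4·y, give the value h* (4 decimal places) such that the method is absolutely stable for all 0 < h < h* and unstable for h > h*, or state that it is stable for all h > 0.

(-18.0000,0); λ=-4 ⇒ h* = (18)/4 = 4.5000.

Test eqn y'=λy, z=hλ:
  y_{n+1} = y_n + z·[5/9·y_n + 4/9·y_{n+1}] ⇒ (1 − 4/9z)y_{n+1} = (1 + 5/9z)y_n
  R(z) = (1 + 5/9z)/(1 − 4/9z).

Boundary: |R(x)|=1, x<0.
x=-1.38: |R|=0.1446
R=−1: 1+5/9x = −1+4/9x ⇒ -1/9x=2 ⇒ x=2/(-1/9)=-18.0000
Confirm numerically:
  x=-13.097: |R|=0.92013 <1
  x=-12.003: |R|=0.89481 <1
  x=-9.980: |R|=0.83606 <1
  x=-7.738: |R|=0.74314 <1
  x=-18.537: |R|=1.00646 >1
  x=-18.159: |R|=1.00195 >1
  x=-18.156: |R|=1.00191 >1
Stable set (-18.0000, 0).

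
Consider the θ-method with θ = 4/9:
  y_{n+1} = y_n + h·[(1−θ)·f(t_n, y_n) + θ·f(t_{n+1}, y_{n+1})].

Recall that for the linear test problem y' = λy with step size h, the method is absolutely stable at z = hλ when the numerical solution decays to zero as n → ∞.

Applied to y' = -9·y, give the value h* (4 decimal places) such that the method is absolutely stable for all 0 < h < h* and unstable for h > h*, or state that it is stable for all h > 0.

(-18.0000,0); λ=-9 ⇒ h* = (18)/9 = 2.0000.

Test eqn y'=λy, z=hλ:
  y_{n+1} = y_n + z·[5/9·y_n + 4/9·y_{n+1}] ⇒ (1 − 4/9z)y_{n+1} = (1 + 5/9z)y_n
  R(z) = (1 + 5/9z)/(1 − 4/9z).

Solve |R(x)|<1 on ℝ⁻.
x=-0.88: |R|=0.3674
R=−1: 1+5/9x = −1+4/9x ⇒ -1/9x=2 ⇒ x=2/(-1/9)=-18.0000
Confirm numerically:
  x=-14.837: |R|=0.95372 <1
  x=-14.381: |R|=0.94560 <1
  x=-12.687: |R|=0.91108 <1
  x=-8.389: |R|=0.77416 <1
  x=-18.581: |R|=1.00697 >1
  x=-18.263: |R|=1.00321 >1
So |R|<1 on (-18.0000, 0).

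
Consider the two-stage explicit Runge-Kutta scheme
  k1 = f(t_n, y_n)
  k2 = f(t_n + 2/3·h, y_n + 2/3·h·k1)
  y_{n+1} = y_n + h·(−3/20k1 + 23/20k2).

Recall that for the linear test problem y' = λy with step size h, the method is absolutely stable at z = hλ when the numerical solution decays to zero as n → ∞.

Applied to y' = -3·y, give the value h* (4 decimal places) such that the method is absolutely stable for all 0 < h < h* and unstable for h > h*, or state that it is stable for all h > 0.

Test eqn y'=λy, z=hλ:
  k1=λy_n ⇒ h·k1=z·y_n;  k2=λ(1+2/3z)y_n ⇒ h·k2=z(1+2/3z)y_n
  y_{n+1}/y_n = 1 − 3/20z + 23/20z(1+2/3z) = 1 + z + 23/30z²
  so R(z) = 1 + z + 23/30z².

Solve |R(x)|<1 on ℝ⁻.
x=-1.67: |R|=1.4682
R=1: x+23/30x²=0 ⇒ x=−30/23=-1.3043; min R=1−1/(4·23/30)=0.6739>−1
Confirm numerically:
  x=-1.073: |R|=0.80969 <1
  x=-1.062: |R|=0.80268 <1
  x=-0.668: |R|=0.67411 <1
  x=-1.579: |R|=1.33248 >1
  x=-1.509: |R|=1.23676 >1
Stable set (-1.3043, 0).

(-1.3043,0); λ=-3 ⇒ h* = (30/23)/3 = 0.4348.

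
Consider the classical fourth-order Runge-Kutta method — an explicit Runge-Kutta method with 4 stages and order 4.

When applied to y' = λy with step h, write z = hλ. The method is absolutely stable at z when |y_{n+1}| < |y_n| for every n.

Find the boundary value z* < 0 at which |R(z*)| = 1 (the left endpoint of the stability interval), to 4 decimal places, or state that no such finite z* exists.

Set f=λy, z=hλ:
  order 4, 4-stage ⇒ R(z)=1+z+z^2/2+z^3/6+z^4/24
  (e.g. R(-0.88)=0.41861, |R|=0.41861)

Need |R(x)|<1, x<0.
x=-0.88: |R|=0.4186
|R(-1.74)|=0.2777 |R(-1.39)|=0.2840 |R(-0.56)|=0.5716
Bisect:
  x_lo=-3.5664 |R|=2.9735  x_hi=-0.3979 |R|=0.6718
  mid=-1.98214 |R|=0.32754 →hi
  mid=-2.77425 |R|=0.98347 →hi
  mid=-3.17030 |R|=1.75354 →lo
  mid=-2.97228 |R|=1.32051 →lo
  mid=-2.87326 |R|=1.14093 →lo
  mid=-2.82376 |R|=1.05955 →lo
  mid=-2.79900 |R|=1.02087 →lo
  mid=-2.78663 |R|=1.00201 →lo
  mid=-2.78044 |R|=0.99270 →hi
  mid=-2.78353 |R|=0.99735 →hi
  ...
  [-2.78546,-2.78527] ⇒ x*=-2.7853
Interval (-2.7853, 0).

z* = -2.7853.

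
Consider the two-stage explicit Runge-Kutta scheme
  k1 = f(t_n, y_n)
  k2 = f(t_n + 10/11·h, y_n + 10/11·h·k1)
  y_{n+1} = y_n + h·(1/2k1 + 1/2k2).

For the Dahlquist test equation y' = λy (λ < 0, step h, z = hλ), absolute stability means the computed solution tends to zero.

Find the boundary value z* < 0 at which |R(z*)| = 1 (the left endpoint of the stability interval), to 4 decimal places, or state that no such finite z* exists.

Set f=λy, z=hλ:
  k1=λy_n ⇒ h·k1=z·y_n;  k2=λ(1+10/11z)y_n ⇒ h·k2=z(1+10/11z)y_n
  y_{n+1}/y_n = 1 + 1/2z + 1/2z(1+10/11z) = 1 + z + 5/11z²
  R(z) = 1 + z + 5/11z².

Need |R(x)|<1, x<0.
x=-0.86: |R|=0.4762
R=1: x+5/11x²=0 ⇒ x=−11/5=-2.2000; min R=1−1/(4·5/11)=0.4500>−1
Confirm numerically:
  x=-1.988: |R|=0.80843 <1
  x=-1.479: |R|=0.51529 <1
  x=-1.236: |R|=0.45841 <1
  x=-2.795: |R|=1.75592 >1
  x=-2.737: |R|=1.66808 >1
  x=-2.240: |R|=1.04073 >1
So |R|<1 on (-2.2000, 0).

left endpoint -2.2000.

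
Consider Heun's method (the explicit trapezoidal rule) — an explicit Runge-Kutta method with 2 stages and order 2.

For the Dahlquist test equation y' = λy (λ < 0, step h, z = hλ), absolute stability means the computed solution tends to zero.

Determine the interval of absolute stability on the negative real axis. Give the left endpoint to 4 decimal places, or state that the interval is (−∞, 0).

z∈(-2.0000,0).

With y'=λy (z=hλ):
  order 2, 2-stage ⇒ R(z)=1+z+z^2/2
  (e.g. R(-0.35)=0.71125, |R|=0.71125)

Find x<0 with |R(x)|<1.
x=-0.35: |R|=0.7113
|R(-2.27)|=1.3064 |R(-2.16)|=1.1728 |R(-1.18)|=0.5162
Bisect:
  x_lo=-2.7146 |R|=1.9699  x_hi=-0.3286 |R|=0.7254
  mid=-1.52159 |R|=0.63603 →hi
  mid=-2.11808 |R|=1.12505 →lo
  mid=-1.81984 |R|=0.83607 →hi
  mid=-1.96896 |R|=0.96944 →hi
  mid=-2.04352 |R|=1.04446 →lo
  mid=-2.00624 |R|=1.00626 →lo
  mid=-1.98760 |R|=0.98767 →hi
  ...
  [-2.00012,-1.99997] ⇒ x*=-2.0000
Stable set (-2.0000, 0).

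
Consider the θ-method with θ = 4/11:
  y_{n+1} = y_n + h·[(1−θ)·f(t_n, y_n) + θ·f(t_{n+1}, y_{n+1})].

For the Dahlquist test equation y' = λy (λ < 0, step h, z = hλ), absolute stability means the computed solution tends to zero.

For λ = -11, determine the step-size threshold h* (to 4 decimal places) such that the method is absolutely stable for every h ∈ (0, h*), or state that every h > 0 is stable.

With y'=λy (z=hλ):
  y_{n+1} = y_n + z·[7/11·y_n + 4/11·y_{n+1}] ⇒ (1 − 4/11z)y_{n+1} = (1 + 7/11z)y_n
  R(z) = (1 + 7/11z)/(1 − 4/11z).

Solve |R(x)|<1 on ℝ⁻.
x=-0.58: |R|=0.5210
R=−1: 1+7/11x = −1+4/11x ⇒ -3/11x=2 ⇒ x=2/(-3/11)=-7.3333
Confirm numerically:
  x=-6.826: |R|=0.96027 <1
  x=-6.249: |R|=0.90963 <1
  x=-4.699: |R|=0.73476 <1
  x=-7.709: |R|=1.02694 >1
  x=-7.355: |R|=1.00161 >1
Interval (-7.3333, 0).

(-7.3333,0); λ=-11 ⇒ h* = (22/3)/11 = 0.6667.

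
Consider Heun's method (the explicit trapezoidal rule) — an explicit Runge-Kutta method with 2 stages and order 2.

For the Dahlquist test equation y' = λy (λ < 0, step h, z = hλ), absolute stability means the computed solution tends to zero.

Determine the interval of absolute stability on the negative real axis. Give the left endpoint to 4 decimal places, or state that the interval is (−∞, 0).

(-2.0000, 0).

Test eqn y'=λy, z=hλ:
  order 2, 2-stage ⇒ R(z)=1+z+z^2/2
  (e.g. R(-1.42)=0.58820, |R|=0.58820)

Boundary: |R(x)|=1, x<0.
x=-1.42: |R|=0.5882
|R(-1.7)|=0.7450 |R(-1.47)|=0.6104 |R(-1.23)|=0.5264
Bisect:
  x_lo=-2.7015 |R|=1.9476  x_hi=-0.2834 |R|=0.7567
  mid=-1.49249 |R|=0.62127 →hi
  mid=-2.09702 |R|=1.10172 →lo
  mid=-1.79475 |R|=0.81582 →hi
  mid=-1.94589 |R|=0.94735 →hi
  mid=-2.02145 |R|=1.02168 →lo
  mid=-1.98367 |R|=0.98380 →hi
  mid=-2.00256 |R|=1.00256 →lo
  ...
  [-2.00005,-1.99990] ⇒ x*=-2.0000
Interval (-2.0000, 0).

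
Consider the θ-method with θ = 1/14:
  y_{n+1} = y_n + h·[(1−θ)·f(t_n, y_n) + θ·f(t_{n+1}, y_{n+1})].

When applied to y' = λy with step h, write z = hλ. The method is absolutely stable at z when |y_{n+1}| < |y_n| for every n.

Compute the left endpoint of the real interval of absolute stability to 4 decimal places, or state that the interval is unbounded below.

z* = -2.3333.

With y'=λy (z=hλ):
  y_{n+1} = y_n + z·[13/14·y_n + 1/14·y_{n+1}] ⇒ (1 − 1/14z)y_{n+1} = (1 + 13/14z)y_n
  Hence R(z) = (1 + 13/14z)/(1 − 1/14z).

Solve |R(x)|<1 on ℝ⁻.
x=-0.84: |R|=0.2075
R=−1: 1+13/14x = −1+1/14x ⇒ -6/7x=2 ⇒ x=2/(-6/7)=-2.3333
Confirm numerically:
  x=-2.113: |R|=0.83591 <1
  x=-2.111: |R|=0.83440 <1
  x=-1.749: |R|=0.55477 <1
  x=-1.219: |R|=0.12136 <1
  x=-2.857: |R|=1.37278 >1
  x=-2.849: |R|=1.36726 >1
  x=-2.788: |R|=1.32499 >1
Interval (-2.3333, 0).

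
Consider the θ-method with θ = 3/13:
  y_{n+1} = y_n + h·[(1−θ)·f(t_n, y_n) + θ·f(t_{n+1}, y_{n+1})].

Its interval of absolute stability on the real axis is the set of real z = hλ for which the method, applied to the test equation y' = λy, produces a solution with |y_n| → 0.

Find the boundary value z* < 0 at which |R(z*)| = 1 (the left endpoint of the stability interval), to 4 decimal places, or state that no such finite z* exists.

left endpoint -3.7143.

Test eqn y'=λy, z=hλ:
  y_{n+1} = y_n + z·[10/13·y_n + 3/13·y_{n+1}] ⇒ (1 − 3/13z)y_{n+1} = (1 + 10/13z)y_n
  R(z) = (1 + 10/13z)/(1 − 3/13z).

Need |R(x)|<1, x<0.
x=-1.71: |R|=0.2261
R=−1: 1+10/13x = −1+3/13x ⇒ -7/13x=2 ⇒ x=2/(-7/13)=-3.7143
Confirm numerically:
  x=-3.223: |R|=0.84830 <1
  x=-3.119: |R|=0.81362 <1
  x=-2.902: |R|=0.73804 <1
  x=-2.011: |R|=0.37356 <1
  x=-4.288: |R|=1.15527 >1
  x=-4.065: |R|=1.09744 >1
  x=-3.776: |R|=1.01776 >1
Stable set (-3.7143, 0).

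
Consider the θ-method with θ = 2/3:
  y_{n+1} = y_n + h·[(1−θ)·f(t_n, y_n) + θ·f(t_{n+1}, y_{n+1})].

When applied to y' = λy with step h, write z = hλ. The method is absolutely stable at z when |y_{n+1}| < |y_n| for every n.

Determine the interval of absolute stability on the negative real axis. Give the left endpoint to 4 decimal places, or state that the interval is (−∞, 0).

Set f=λy, z=hλ:
  y_{n+1} = y_n + z·[1/3·y_n + 2/3·y_{n+1}] ⇒ (1 − 2/3z)y_{n+1} = (1 + 1/3z)y_n
  ⇒ R(z) = (1 + 1/3z)/(1 − 2/3z).

Solve |R(x)|<1 on ℝ⁻.
x=-0.33: |R|=0.7295
x=-2: |R|=0.1429
x=-10: |R|=0.3043
x=-100: |R|=0.4778
θ=2/3≥1/2 ⇒ |1+1/3x|<|1−2/3x| ∀x<0 ⇒ stable on all of ℝ⁻.

interval (−∞, 0).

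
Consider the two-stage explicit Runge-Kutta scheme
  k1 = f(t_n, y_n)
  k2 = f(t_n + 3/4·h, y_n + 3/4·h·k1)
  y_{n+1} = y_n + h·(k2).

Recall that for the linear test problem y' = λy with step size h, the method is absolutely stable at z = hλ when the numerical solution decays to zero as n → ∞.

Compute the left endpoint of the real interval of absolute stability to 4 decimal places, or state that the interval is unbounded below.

left endpoint -1.3333.

On y'=λy, z=hλ:
  k1=λy_n ⇒ h·k1=z·y_n;  k2=λ(1+3/4z)y_n ⇒ h·k2=z(1+3/4z)y_n
  y_{n+1}/y_n = 1 + z(1+3/4z) = 1 + z + 3/4z²
  so R(z) = 1 + z + 3/4z².

Boundary: |R(x)|=1, x<0.
x=-0.47: |R|=0.6957
R=1: x+3/4x²=0 ⇒ x=−4/3=-1.3333; min R=1−1/(4·3/4)=0.6667>−1
Confirm numerically:
  x=-1.089: |R|=0.80044 <1
  x=-0.800: |R|=0.68000 <1
  x=-0.794: |R|=0.67883 <1
  x=-0.715: |R|=0.66842 <1
  x=-1.753: |R|=1.55176 >1
  x=-1.593: |R|=1.31024 >1
So |R|<1 on (-1.3333, 0).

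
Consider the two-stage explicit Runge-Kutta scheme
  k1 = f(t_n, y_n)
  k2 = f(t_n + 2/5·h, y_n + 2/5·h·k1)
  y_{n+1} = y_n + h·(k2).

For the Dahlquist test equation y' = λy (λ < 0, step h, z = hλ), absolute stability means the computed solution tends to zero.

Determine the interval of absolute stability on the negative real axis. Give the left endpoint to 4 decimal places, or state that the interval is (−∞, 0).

(-2.5000, 0).

On y'=λy, z=hλ:
  k1=λy_n ⇒ h·k1=z·y_n;  k2=λ(1+2/5z)y_n ⇒ h·k2=z(1+2/5z)y_n
  y_{n+1}/y_n = 1 + z(1+2/5z) = 1 + z + 2/5z²
  ⇒ R(z) = 1 + z + 2/5z².

Boundary: |R(x)|=1, x<0.
x=-1.21: |R|=0.3756
R=1: x+2/5x²=0 ⇒ x=−5/2=-2.5000; min R=1−1/(4·2/5)=0.3750>−1
Confirm numerically:
  x=-2.439: |R|=0.94049 <1
  x=-1.603: |R|=0.42484 <1
  x=-1.590: |R|=0.42124 <1
  x=-2.835: |R|=1.37989 >1
  x=-2.632: |R|=1.13897 >1
So |R|<1 on (-2.5000, 0).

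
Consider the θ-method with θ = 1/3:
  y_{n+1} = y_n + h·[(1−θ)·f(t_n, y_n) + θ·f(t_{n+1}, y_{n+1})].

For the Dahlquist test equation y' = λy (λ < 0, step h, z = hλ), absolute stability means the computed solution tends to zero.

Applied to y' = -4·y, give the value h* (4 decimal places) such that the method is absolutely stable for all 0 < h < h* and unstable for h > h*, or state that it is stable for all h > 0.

Set f=λy, z=hλ:
  y_{n+1} = y_n + z·[2/3·y_n + 1/3·y_{n+1}] ⇒ (1 − 1/3z)y_{n+1} = (1 + 2/3z)y_n
  so R(z) = (1 + 2/3z)/(1 − 1/3z).

Need |R(x)|<1, x<0.
x=-0.49: |R|=0.5788
R=−1: 1+2/3x = −1+1/3x ⇒ -1/3x=2 ⇒ x=2/(-1/3)=-6.0000
Confirm numerically:
  x=-4.258: |R|=0.75999 <1
  x=-3.199: |R|=0.54815 <1
  x=-3.037: |R|=0.50919 <1
  x=-3.003: |R|=0.50075 <1
  x=-6.297: |R|=1.03195 >1
  x=-6.031: |R|=1.00343 >1
Interval (-6.0000, 0).

(-6.0000,0); λ=-4 ⇒ h* = (6)/4 = 1.5000.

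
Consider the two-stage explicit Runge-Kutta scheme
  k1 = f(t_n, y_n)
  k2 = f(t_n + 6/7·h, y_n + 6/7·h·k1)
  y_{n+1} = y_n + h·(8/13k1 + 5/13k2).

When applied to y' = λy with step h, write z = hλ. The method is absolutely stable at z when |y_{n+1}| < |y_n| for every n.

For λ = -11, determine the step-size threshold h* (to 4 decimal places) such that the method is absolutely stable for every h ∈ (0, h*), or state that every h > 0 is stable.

Set f=λy, z=hλ:
  k1=λy_n ⇒ h·k1=z·y_n;  k2=λ(1+6/7z)y_n ⇒ h·k2=z(1+6/7z)y_n
  y_{n+1}/y_n = 1 + 8/13z + 5/13z(1+6/7z) = 1 + z + 30/91z²
  R(z) = 1 + z + 30/91z².

Need |R(x)|<1, x<0.
x=-1.72: |R|=0.2553
R=1: x+30/91x²=0 ⇒ x=−91/30=-3.0333; min R=1−1/(4·30/91)=0.2417>−1
Confirm numerically:
  x=-2.916: |R|=0.88721 <1
  x=-2.628: |R|=0.64883 <1
  x=-2.541: |R|=0.58758 <1
  x=-2.065: |R|=0.34079 <1
  x=-3.512: |R|=1.55420 >1
  x=-3.150: |R|=1.12115 >1
  x=-3.057: |R|=1.02385 >1
Stable set (-3.0333, 0).

(-3.0333,0); λ=-11 ⇒ h* = (91/30)/11 = 0.2758.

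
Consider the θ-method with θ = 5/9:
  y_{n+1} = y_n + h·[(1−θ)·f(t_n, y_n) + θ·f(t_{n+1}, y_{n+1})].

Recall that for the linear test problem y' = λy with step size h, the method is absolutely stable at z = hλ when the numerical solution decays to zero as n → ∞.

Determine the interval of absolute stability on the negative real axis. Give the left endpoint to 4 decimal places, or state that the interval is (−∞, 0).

(−∞, 0) — no finite endpoint.

Test eqn y'=λy, z=hλ:
  y_{n+1} = y_n + z·[4/9·y_n + 5/9·y_{n+1}] ⇒ (1 − 5/9z)y_{n+1} = (1 + 4/9z)y_n
  so R(z) = (1 + 4/9z)/(1 − 5/9z).

Boundary: |R(x)|=1, x<0.
x=-0.66: |R|=0.5171
x=-2: |R|=0.0526
x=-10: |R|=0.5254
x=-100: |R|=0.7682
θ=5/9≥1/2 ⇒ |1+4/9x|<|1−5/9x| ∀x<0 ⇒ stable on all of ℝ⁻.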